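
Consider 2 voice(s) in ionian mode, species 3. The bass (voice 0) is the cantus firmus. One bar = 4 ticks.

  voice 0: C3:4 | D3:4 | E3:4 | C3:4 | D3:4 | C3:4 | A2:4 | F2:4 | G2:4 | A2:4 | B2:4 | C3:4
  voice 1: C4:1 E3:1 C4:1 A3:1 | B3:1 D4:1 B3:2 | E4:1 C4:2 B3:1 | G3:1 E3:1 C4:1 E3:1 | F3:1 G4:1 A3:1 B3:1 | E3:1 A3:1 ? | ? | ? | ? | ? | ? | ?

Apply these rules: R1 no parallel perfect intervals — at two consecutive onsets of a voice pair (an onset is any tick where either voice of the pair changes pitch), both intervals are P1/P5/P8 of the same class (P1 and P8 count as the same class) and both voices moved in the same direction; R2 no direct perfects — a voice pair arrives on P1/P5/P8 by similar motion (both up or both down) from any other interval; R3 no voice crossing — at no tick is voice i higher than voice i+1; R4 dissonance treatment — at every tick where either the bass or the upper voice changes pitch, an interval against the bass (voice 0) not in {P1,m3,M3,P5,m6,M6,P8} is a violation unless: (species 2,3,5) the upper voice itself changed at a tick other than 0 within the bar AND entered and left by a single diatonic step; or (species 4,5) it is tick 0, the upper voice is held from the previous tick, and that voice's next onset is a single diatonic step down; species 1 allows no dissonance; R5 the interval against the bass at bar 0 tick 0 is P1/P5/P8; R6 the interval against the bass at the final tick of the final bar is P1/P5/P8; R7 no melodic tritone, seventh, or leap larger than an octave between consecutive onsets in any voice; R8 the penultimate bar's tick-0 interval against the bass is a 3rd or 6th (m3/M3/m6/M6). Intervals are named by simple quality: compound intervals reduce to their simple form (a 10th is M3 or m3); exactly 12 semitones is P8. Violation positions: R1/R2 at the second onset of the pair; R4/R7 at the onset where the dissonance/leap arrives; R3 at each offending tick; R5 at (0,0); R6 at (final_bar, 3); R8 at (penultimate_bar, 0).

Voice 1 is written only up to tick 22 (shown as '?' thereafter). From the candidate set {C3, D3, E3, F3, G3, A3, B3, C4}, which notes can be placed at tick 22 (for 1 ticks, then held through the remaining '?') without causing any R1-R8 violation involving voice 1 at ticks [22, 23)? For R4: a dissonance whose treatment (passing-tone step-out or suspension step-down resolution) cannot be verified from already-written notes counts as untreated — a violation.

{A3, C3, C4, E3, G3}

C3: legal
D3: violates R4
E3: legal
F3: violates R4
G3: legal
A3: legal
B3: violates R4
C4: legal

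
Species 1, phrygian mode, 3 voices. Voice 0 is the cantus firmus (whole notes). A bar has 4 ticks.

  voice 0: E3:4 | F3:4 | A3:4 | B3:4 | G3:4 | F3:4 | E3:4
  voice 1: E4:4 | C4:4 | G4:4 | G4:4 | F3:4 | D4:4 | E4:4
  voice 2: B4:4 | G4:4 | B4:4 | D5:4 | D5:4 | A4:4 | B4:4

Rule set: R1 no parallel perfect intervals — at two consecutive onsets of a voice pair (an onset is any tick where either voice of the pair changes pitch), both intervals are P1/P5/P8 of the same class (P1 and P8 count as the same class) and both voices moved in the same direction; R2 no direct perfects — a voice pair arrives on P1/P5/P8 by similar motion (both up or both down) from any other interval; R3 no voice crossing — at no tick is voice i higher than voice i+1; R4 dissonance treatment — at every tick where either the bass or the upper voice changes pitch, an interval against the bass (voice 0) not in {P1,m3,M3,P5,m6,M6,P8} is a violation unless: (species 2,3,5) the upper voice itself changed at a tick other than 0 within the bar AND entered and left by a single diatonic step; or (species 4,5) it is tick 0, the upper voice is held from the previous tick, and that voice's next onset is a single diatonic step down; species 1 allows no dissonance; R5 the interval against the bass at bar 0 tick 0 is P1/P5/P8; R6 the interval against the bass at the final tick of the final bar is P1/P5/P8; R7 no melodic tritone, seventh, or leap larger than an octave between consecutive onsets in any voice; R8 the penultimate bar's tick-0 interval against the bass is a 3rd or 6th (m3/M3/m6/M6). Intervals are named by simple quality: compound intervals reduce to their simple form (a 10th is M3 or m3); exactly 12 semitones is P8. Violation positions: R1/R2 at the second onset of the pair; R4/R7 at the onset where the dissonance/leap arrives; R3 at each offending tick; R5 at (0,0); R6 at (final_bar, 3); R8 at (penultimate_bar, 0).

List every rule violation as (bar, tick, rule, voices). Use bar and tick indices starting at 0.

(1, 0, R1, (1, 2))
(1, 0, R4, (0, 2))
(2, 0, R4, (0, 1))
(2, 0, R4, (0, 2))
(4, 0, R3, (0, 1))
(4, 0, R4, (0, 1))
(4, 0, R7, (1,))
(4, 1, R3, (0, 1))
(4, 2, R3, (0, 1))
(4, 3, R3, (0, 1))
(6, 0, R1, (1, 2))

bar 0: v0=E3 v1=E4 v2=B4 downbeat P5
bar 1: v0=F3 v1=C4 v2=G4 downbeat M2
bar 2: v0=A3 v1=G4 v2=B4 downbeat M2
bar 3: v0=B3 v1=G4 v2=D5 downbeat m3
bar 4: v0=G3 v1=F3 v2=D5 downbeat P5
bar 5: v0=F3 v1=D4 v2=A4 downbeat M3
bar 6: v0=E3 v1=E4 v2=B4 downbeat P5
  -> R1 @ bar 1 tick 0 v(1, 2): E4/B4 P5 -> C4/G4 P5 similar
  -> R4 @ bar 1 tick 0 v(0, 2): F3/G4 M2 untreated
  -> R4 @ bar 2 tick 0 v(0, 1): A3/G4 m7 untreated
  -> R4 @ bar 2 tick 0 v(0, 2): A3/B4 M2 untreated
  -> R3 @ bar 4 tick 0 v(0, 1): G3 above F3
  -> R4 @ bar 4 tick 0 v(0, 1): G3/F3 M2 untreated
  -> R7 @ bar 4 tick 0 v(1,): G4->F3 leap 14st
  -> R3 @ bar 4 tick 1 v(0, 1): G3 above F3
  -> R3 @ bar 4 tick 2 v(0, 1): G3 above F3
  -> R3 @ bar 4 tick 3 v(0, 1): G3 above F3
  -> R1 @ bar 6 tick 0 v(1, 2): D4/A4 P5 -> E4/B4 P5 similar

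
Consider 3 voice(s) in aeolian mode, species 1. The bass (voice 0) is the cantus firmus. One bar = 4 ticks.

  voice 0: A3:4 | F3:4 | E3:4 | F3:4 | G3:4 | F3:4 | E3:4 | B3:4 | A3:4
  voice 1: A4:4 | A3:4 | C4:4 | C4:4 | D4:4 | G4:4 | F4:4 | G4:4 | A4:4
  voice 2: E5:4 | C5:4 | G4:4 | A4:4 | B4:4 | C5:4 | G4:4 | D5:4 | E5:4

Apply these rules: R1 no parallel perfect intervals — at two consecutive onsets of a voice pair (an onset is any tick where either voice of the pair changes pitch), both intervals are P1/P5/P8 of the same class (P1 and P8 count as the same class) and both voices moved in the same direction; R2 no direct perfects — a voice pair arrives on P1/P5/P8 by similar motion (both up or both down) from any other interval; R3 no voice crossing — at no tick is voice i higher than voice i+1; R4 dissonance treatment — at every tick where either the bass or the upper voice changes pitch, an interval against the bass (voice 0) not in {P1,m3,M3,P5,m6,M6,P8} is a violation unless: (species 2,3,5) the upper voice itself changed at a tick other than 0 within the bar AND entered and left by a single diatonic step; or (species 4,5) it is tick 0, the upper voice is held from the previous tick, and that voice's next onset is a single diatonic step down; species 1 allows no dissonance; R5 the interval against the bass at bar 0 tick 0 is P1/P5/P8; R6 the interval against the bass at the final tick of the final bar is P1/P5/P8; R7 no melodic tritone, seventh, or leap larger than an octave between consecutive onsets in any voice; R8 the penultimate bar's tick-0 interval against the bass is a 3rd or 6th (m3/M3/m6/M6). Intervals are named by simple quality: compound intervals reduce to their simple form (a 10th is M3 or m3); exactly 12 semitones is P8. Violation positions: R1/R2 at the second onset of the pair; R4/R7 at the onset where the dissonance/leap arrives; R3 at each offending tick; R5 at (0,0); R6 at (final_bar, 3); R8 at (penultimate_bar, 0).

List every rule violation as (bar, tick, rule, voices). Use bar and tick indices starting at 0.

bar 0: v0=A3 v1=A4 v2=E5 downbeat P5
bar 1: v0=F3 v1=A3 v2=C5 downbeat P5
bar 2: v0=E3 v1=C4 v2=G4 downbeat m3
bar 3: v0=F3 v1=C4 v2=A4 downbeat M3
bar 4: v0=G3 v1=D4 v2=B4 downbeat M3
bar 5: v0=F3 v1=G4 v2=C5 downbeat P5
bar 6: v0=E3 v1=F4 v2=G4 downbeat m3
bar 7: v0=B3 v1=G4 v2=D5 downbeat m3
bar 8: v0=A3 v1=A4 v2=E5 downbeat P5
  -> R1 @ bar 1 tick 0 v(0, 2): A3/E5 P5 -> F3/C5 P5 similar
  -> R1 @ bar 4 tick 0 v(0, 1): F3/C4 P5 -> G3/D4 P5 similar
  -> R4 @ bar 5 tick 0 v(0, 1): F3/G4 M2 untreated
  -> R4 @ bar 6 tick 0 v(0, 1): E3/F4 m2 untreated
  -> R2 @ bar 7 tick 0 v(1, 2): F4/G4 M2 -> G4/D5 P5 similar
  -> R1 @ bar 8 tick 0 v(1, 2): G4/D5 P5 -> A4/E5 P5 similar

(1, 0, R1, (0, 2))
(4, 0, R1, (0, 1))
(5, 0, R4, (0, 1))
(6, 0, R4, (0, 1))
(7, 0, R2, (1, 2))
(8, 0, R1, (1, 2))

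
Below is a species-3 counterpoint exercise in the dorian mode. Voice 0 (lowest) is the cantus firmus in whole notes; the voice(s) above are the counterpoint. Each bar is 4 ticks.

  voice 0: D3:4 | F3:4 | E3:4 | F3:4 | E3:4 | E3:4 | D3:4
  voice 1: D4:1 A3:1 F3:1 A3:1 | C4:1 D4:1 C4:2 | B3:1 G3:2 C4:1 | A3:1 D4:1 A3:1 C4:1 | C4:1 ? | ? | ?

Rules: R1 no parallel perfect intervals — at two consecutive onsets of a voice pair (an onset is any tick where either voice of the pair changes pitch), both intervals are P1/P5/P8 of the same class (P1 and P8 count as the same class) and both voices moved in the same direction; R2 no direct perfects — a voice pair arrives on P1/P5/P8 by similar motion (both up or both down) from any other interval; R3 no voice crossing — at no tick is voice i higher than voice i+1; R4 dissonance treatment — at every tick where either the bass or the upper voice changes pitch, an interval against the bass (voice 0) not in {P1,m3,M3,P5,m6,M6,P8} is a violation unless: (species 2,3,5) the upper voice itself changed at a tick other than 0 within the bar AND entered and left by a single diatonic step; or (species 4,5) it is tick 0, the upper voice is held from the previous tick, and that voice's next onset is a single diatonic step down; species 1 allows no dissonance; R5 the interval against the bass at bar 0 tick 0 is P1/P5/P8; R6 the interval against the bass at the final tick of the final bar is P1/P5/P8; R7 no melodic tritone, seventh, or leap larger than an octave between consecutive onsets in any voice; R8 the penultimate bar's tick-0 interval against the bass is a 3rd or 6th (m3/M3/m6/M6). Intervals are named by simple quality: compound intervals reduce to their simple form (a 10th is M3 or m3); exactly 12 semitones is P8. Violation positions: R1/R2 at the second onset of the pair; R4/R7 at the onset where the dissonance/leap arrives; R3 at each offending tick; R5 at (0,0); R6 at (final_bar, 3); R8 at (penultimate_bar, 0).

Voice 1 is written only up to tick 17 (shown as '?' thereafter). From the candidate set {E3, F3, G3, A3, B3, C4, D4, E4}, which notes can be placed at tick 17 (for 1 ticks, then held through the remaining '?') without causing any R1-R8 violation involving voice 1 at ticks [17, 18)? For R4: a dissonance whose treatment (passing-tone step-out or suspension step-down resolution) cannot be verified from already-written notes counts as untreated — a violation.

{B3, C4, E3, E4, G3}

E3: legal
F3: violates R4
G3: legal
A3: violates R4
B3: legal
C4: legal
D4: violates R4
E4: legal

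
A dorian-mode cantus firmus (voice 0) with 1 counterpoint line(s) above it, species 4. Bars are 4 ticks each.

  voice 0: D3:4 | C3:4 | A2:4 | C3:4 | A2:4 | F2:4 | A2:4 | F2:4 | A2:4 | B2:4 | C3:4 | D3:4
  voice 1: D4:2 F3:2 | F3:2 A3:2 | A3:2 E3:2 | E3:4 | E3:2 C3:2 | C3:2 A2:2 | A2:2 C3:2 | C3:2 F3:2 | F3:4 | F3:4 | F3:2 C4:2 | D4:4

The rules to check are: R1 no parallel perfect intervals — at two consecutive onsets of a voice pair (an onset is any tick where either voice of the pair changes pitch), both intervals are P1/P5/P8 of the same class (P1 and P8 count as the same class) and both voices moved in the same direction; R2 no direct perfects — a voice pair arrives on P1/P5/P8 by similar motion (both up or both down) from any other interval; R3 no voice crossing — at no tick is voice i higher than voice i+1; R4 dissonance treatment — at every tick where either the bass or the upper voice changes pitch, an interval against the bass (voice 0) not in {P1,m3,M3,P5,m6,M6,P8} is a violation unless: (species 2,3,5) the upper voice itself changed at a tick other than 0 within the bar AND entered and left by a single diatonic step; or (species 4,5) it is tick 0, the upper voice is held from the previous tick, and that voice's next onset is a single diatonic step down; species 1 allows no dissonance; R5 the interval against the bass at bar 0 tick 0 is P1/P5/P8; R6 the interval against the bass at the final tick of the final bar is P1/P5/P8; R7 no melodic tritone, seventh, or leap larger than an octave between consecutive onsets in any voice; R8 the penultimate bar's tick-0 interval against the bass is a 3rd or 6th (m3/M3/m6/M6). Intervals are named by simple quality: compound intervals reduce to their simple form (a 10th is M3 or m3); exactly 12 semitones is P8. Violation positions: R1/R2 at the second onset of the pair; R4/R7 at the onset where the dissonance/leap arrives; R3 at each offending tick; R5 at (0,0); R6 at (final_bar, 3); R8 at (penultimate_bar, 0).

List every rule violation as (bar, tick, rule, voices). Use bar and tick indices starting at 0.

bar 0: v0=D3 v1=D4 downbeat P8
bar 1: v0=C3 v1=F3 downbeat P4
bar 2: v0=A2 v1=A3 downbeat P8
bar 3: v0=C3 v1=E3 downbeat M3
bar 4: v0=A2 v1=E3 downbeat P5
bar 5: v0=F2 v1=C3 downbeat P5
bar 6: v0=A2 v1=A2 downbeat P1
bar 7: v0=F2 v1=C3 downbeat P5
bar 8: v0=A2 v1=F3 downbeat m6
bar 9: v0=B2 v1=F3 downbeat TT
bar 10: v0=C3 v1=F3 downbeat P4
bar 11: v0=D3 v1=D4 downbeat P8
  -> R4 @ bar 1 tick 0 v(0, 1): C3/F3 P4 untreated
  -> R4 @ bar 9 tick 0 v(0, 1): B2/F3 TT untreated
  -> R4 @ bar 10 tick 0 v(0, 1): C3/F3 P4 untreated
  -> R8 @ bar 10 tick 0 v(0, 1): penult P4 not 3rd/6th
  -> R1 @ bar 11 tick 0 v(0, 1): C3/C4 P8 -> D3/D4 P8 similar

(1, 0, R4, (0, 1))
(9, 0, R4, (0, 1))
(10, 0, R4, (0, 1))
(10, 0, R8, (0, 1))
(11, 0, R1, (0, 1))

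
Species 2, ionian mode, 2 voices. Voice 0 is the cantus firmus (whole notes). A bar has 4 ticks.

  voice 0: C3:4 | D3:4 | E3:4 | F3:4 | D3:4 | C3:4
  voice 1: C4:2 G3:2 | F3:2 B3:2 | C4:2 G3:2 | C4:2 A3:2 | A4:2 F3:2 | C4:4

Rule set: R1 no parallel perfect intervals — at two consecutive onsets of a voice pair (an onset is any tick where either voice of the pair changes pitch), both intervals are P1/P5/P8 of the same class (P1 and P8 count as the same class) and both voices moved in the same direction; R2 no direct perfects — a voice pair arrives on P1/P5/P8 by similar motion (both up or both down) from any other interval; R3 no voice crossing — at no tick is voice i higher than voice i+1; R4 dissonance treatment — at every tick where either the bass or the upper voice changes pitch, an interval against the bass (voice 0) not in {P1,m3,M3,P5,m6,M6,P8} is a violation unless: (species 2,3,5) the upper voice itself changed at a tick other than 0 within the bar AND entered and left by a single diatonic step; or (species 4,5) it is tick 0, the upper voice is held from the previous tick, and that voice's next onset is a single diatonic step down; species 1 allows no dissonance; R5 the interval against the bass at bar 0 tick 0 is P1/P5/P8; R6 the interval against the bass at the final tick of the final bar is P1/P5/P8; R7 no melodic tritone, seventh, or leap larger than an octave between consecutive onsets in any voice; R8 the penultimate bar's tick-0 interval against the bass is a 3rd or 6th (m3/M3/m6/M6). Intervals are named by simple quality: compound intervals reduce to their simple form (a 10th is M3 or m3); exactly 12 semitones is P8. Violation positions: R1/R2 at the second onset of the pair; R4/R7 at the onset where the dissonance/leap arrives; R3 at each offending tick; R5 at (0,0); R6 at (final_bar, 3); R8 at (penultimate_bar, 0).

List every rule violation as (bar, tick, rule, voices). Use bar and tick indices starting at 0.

(1, 2, R7, (1,))
(3, 0, R2, (0, 1))
(4, 0, R8, (0, 1))
(4, 2, R7, (1,))

bar 0: v0=C3 v1=C4 downbeat P8
bar 1: v0=D3 v1=F3 downbeat m3
bar 2: v0=E3 v1=C4 downbeat m6
bar 3: v0=F3 v1=C4 downbeat P5
bar 4: v0=D3 v1=A4 downbeat P5
bar 5: v0=C3 v1=C4 downbeat P8
  -> R7 @ bar 1 tick 2 v(1,): F3->B3 leap 6st
  -> R2 @ bar 3 tick 0 v(0, 1): E3/G3 m3 -> F3/C4 P5 similar
  -> R8 @ bar 4 tick 0 v(0, 1): penult P5 not 3rd/6th
  -> R7 @ bar 4 tick 2 v(1,): A4->F3 leap 16st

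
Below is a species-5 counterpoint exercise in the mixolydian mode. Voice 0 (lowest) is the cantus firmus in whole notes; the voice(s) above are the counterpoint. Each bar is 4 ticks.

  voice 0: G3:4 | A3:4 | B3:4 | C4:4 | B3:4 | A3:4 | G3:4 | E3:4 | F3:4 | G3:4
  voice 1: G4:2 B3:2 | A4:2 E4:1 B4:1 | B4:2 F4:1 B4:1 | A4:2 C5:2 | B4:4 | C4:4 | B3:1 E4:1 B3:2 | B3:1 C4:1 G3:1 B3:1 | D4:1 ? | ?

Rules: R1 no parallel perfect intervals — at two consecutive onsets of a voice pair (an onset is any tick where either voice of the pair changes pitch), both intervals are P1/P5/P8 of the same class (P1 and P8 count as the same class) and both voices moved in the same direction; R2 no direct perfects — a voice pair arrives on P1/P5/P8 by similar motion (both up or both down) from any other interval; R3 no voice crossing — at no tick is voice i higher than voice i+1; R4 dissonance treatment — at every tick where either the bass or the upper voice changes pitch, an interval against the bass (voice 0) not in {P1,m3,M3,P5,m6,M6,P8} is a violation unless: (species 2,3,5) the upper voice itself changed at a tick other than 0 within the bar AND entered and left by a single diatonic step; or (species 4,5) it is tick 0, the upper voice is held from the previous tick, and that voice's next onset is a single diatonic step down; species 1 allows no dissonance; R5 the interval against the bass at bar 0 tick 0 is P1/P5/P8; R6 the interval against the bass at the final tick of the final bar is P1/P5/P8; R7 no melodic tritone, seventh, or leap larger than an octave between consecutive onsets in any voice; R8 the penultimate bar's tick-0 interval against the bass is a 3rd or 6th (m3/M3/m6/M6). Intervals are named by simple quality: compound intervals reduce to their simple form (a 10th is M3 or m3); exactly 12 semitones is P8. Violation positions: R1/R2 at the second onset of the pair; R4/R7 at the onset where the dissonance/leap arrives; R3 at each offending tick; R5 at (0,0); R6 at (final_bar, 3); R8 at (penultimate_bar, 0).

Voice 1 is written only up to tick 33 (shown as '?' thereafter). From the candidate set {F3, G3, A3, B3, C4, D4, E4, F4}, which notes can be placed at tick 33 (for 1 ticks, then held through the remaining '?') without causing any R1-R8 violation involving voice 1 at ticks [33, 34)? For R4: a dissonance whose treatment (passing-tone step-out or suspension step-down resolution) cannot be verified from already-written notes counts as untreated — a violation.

{A3, C4, D4, F3, F4}

F3: legal
G3: violates R4
A3: legal
B3: violates R4
C4: legal
D4: legal
E4: violates R4
F4: legal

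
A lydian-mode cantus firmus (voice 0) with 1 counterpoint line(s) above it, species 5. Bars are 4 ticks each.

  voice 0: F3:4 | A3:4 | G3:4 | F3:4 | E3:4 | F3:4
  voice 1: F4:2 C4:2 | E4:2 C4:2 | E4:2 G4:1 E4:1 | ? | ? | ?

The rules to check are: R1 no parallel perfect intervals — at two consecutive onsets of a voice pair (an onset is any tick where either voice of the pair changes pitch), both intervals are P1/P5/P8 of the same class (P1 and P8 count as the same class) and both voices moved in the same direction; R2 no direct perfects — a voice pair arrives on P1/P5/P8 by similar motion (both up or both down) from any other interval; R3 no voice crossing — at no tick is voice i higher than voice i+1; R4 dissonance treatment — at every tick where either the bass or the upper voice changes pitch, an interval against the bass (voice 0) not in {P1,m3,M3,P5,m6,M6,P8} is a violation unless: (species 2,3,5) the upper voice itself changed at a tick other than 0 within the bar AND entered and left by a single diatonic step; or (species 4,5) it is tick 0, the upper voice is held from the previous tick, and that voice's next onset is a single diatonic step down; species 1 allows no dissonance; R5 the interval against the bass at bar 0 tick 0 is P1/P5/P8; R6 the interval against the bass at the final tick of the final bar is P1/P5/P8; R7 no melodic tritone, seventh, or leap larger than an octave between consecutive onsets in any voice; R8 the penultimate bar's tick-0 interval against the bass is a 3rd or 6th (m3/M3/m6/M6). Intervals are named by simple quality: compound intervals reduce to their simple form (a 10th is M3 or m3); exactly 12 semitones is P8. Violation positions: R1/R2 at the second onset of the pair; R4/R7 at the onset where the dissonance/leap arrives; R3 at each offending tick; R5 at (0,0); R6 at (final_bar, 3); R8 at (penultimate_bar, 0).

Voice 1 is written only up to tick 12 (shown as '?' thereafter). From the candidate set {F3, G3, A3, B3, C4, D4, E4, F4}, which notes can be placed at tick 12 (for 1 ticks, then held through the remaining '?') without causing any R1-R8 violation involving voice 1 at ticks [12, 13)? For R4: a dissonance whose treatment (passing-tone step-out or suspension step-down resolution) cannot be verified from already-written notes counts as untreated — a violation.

F3: violates R2,R7
G3: violates R4
A3: legal
B3: violates R4
C4: violates R2
D4: legal
E4: violates R4
F4: legal

{A3, D4, F4}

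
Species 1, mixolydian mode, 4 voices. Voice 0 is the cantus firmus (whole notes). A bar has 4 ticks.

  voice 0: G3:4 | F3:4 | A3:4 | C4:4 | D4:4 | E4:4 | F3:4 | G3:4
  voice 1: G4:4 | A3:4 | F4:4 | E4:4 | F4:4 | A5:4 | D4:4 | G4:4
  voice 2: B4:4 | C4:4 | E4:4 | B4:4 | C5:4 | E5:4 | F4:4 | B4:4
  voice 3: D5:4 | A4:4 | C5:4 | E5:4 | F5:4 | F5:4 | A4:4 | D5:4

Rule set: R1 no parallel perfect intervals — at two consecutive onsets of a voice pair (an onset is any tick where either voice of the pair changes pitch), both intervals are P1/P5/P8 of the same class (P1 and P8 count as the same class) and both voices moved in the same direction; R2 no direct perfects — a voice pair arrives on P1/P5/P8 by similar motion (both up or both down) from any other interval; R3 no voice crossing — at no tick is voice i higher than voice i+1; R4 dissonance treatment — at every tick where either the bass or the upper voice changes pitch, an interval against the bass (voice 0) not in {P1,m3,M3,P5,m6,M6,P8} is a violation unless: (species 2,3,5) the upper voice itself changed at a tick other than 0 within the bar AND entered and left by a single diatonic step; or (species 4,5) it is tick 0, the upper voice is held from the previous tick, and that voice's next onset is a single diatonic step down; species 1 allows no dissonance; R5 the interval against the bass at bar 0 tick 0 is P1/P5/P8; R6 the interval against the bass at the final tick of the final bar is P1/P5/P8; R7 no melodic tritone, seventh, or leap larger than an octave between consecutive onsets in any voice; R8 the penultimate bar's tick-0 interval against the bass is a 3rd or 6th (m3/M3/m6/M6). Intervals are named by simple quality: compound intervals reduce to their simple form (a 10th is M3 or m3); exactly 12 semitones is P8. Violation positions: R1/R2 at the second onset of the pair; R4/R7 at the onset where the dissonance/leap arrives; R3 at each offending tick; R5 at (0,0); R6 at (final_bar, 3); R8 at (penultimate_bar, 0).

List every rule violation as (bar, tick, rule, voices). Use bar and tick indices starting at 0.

bar 0: v0=G3 v1=G4 v2=B4 v3=D5 downbeat P5
bar 1: v0=F3 v1=A3 v2=C4 v3=A4 downbeat M3
bar 2: v0=A3 v1=F4 v2=E4 v3=C5 downbeat m3
bar 3: v0=C4 v1=E4 v2=B4 v3=E5 downbeat M3
bar 4: v0=D4 v1=F4 v2=C5 v3=F5 downbeat m3
bar 5: v0=E4 v1=A5 v2=E5 v3=F5 downbeat m2
bar 6: v0=F3 v1=D4 v2=F4 v3=A4 downbeat M3
bar 7: v0=G3 v1=G4 v2=B4 v3=D5 downbeat P5
  -> R5 @ bar 0 tick 0 v(0, 2): opens on M3
  -> R2 @ bar 1 tick 0 v(0, 2): G3/B4 M3 -> F3/C4 P5 similar
  -> R2 @ bar 1 tick 0 v(1, 3): G4/D5 P5 -> A3/A4 P8 similar
  -> R7 @ bar 1 tick 0 v(1,): G4->A3 leap 10st
  -> R7 @ bar 1 tick 0 v(2,): B4->C4 leap 11st
  -> R1 @ bar 2 tick 0 v(0, 2): F3/C4 P5 -> A3/E4 P5 similar
  -> R2 @ bar 2 tick 0 v(1, 3): A3/A4 P8 -> F4/C5 P5 similar
  -> R3 @ bar 2 tick 0 v(1, 2): F4 above E4
  -> R3 @ bar 2 tick 1 v(1, 2): F4 above E4
  -> R3 @ bar 2 tick 2 v(1, 2): F4 above E4
  -> R3 @ bar 2 tick 3 v(1, 2): F4 above E4
  -> R4 @ bar 3 tick 0 v(0, 2): C4/B4 M7 untreated
  -> R1 @ bar 4 tick 0 v(1, 2): E4/B4 P5 -> F4/C5 P5 similar
  -> R1 @ bar 4 tick 0 v(1, 3): E4/E5 P8 -> F4/F5 P8 similar
  -> R4 @ bar 4 tick 0 v(0, 2): D4/C5 m7 untreated
  -> R2 @ bar 5 tick 0 v(0, 2): D4/C5 m7 -> E4/E5 P8 similar
  -> R3 @ bar 5 tick 0 v(1, 2): A5 above E5
  -> R4 @ bar 5 tick 0 v(0, 1): E4/A5 P4 untreated
  -> R4 @ bar 5 tick 0 v(0, 3): E4/F5 m2 untreated
  -> R7 @ bar 5 tick 0 v(1,): F4->A5 leap 16st
  -> R3 @ bar 5 tick 1 v(1, 2): A5 above E5
  -> R3 @ bar 5 tick 2 v(1, 2): A5 above E5
  -> R3 @ bar 5 tick 3 v(1, 2): A5 above E5
  -> R1 @ bar 6 tick 0 v(0, 2): E4/E5 P8 -> F3/F4 P8 similar
  -> R2 @ bar 6 tick 0 v(1, 3): A5/F5 M3 -> D4/A4 P5 similar
  -> R7 @ bar 6 tick 0 v(0,): E4->F3 leap 11st
  -> R7 @ bar 6 tick 0 v(1,): A5->D4 leap 19st
  -> R7 @ bar 6 tick 0 v(2,): E5->F4 leap 11st
  -> R8 @ bar 6 tick 0 v(0, 2): penult P8 not 3rd/6th
  -> R1 @ bar 7 tick 0 v(1, 3): D4/A4 P5 -> G4/D5 P5 similar
  -> R2 @ bar 7 tick 0 v(0, 1): F3/D4 M6 -> G3/G4 P8 similar
  -> R2 @ bar 7 tick 0 v(0, 3): F3/A4 M3 -> G3/D5 P5 similar
  -> R7 @ bar 7 tick 0 v(2,): F4->B4 leap 6st
  -> R6 @ bar 7 tick 3 v(0, 2): closes on M3

(0, 0, R5, (0, 2))
(1, 0, R2, (0, 2))
(1, 0, R2, (1, 3))
(1, 0, R7, (1,))
(1, 0, R7, (2,))
(2, 0, R1, (0, 2))
(2, 0, R2, (1, 3))
(2, 0, R3, (1, 2))
(2, 1, R3, (1, 2))
(2, 2, R3, (1, 2))
(2, 3, R3, (1, 2))
(3, 0, R4, (0, 2))
(4, 0, R1, (1, 2))
(4, 0, R1, (1, 3))
(4, 0, R4, (0, 2))
(5, 0, R2, (0, 2))
(5, 0, R3, (1, 2))
(5, 0, R4, (0, 1))
(5, 0, R4, (0, 3))
(5, 0, R7, (1,))
(5, 1, R3, (1, 2))
(5, 2, R3, (1, 2))
(5, 3, R3, (1, 2))
(6, 0, R1, (0, 2))
(6, 0, R2, (1, 3))
(6, 0, R7, (0,))
(6, 0, R7, (1,))
(6, 0, R7, (2,))
(6, 0, R8, (0, 2))
(7, 0, R1, (1, 3))
(7, 0, R2, (0, 1))
(7, 0, R2, (0, 3))
(7, 0, R7, (2,))
(7, 3, R6, (0, 2))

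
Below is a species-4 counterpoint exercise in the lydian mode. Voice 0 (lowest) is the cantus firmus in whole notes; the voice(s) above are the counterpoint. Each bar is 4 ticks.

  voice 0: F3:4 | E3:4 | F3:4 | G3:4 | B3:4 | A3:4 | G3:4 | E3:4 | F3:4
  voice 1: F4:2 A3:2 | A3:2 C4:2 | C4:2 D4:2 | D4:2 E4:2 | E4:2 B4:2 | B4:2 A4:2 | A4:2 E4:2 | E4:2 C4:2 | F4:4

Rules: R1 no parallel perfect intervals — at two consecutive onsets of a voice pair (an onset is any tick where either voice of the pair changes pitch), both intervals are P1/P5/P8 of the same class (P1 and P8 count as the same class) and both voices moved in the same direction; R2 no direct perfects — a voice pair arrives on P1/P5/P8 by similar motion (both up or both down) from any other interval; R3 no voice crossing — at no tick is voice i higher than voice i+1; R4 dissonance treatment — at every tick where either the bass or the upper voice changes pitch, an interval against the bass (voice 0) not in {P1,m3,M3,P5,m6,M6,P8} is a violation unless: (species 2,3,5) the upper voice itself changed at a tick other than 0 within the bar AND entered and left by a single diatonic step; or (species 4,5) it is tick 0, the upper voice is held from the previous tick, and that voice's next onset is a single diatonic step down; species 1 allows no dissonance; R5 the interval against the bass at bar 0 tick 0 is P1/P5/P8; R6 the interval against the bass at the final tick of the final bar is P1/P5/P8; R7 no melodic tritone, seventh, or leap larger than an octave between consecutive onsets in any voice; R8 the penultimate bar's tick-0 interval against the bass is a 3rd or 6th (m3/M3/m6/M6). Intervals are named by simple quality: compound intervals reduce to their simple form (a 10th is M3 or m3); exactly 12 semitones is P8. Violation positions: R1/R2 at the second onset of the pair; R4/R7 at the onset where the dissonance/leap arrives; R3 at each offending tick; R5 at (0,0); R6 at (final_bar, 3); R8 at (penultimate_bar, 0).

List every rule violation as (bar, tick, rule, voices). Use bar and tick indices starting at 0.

bar 0: v0=F3 v1=F4 downbeat P8
bar 1: v0=E3 v1=A3 downbeat P4
bar 2: v0=F3 v1=C4 downbeat P5
bar 3: v0=G3 v1=D4 downbeat P5
bar 4: v0=B3 v1=E4 downbeat P4
bar 5: v0=A3 v1=B4 downbeat M2
bar 6: v0=G3 v1=A4 downbeat M2
bar 7: v0=E3 v1=E4 downbeat P8
bar 8: v0=F3 v1=F4 downbeat P8
  -> R4 @ bar 1 tick 0 v(0, 1): E3/A3 P4 untreated
  -> R4 @ bar 4 tick 0 v(0, 1): B3/E4 P4 untreated
  -> R4 @ bar 6 tick 0 v(0, 1): G3/A4 M2 untreated
  -> R8 @ bar 7 tick 0 v(0, 1): penult P8 not 3rd/6th
  -> R2 @ bar 8 tick 0 v(0, 1): E3/C4 m6 -> F3/F4 P8 similar

(1, 0, R4, (0, 1))
(4, 0, R4, (0, 1))
(6, 0, R4, (0, 1))
(7, 0, R8, (0, 1))
(8, 0, R2, (0, 1))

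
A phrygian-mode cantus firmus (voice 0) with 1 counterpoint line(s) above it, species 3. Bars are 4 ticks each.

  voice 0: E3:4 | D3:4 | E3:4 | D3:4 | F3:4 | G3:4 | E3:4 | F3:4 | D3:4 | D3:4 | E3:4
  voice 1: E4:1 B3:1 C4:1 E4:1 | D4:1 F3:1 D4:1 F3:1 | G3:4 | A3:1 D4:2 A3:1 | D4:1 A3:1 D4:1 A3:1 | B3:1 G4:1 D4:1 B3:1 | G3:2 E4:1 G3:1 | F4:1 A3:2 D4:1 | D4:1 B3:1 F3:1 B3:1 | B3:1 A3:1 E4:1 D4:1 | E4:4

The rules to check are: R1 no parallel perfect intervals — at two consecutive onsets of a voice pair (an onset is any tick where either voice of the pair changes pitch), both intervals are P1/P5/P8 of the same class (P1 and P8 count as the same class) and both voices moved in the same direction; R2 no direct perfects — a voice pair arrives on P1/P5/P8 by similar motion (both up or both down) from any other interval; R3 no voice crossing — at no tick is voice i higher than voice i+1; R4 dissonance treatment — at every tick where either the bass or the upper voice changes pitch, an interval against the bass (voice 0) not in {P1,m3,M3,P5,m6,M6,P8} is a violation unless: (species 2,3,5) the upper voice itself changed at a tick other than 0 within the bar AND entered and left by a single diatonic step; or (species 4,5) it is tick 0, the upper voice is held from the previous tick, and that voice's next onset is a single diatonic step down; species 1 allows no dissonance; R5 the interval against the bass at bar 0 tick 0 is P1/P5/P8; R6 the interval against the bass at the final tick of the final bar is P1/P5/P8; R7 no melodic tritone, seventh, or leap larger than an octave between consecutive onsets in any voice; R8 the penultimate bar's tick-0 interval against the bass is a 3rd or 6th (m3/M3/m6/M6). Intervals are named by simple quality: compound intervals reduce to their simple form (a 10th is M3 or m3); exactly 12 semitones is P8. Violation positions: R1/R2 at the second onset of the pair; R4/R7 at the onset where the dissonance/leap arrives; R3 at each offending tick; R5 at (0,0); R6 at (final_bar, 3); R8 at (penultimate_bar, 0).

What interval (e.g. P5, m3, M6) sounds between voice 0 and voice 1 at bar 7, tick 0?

voice 0=F3 voice 1=F4 -> P8

P8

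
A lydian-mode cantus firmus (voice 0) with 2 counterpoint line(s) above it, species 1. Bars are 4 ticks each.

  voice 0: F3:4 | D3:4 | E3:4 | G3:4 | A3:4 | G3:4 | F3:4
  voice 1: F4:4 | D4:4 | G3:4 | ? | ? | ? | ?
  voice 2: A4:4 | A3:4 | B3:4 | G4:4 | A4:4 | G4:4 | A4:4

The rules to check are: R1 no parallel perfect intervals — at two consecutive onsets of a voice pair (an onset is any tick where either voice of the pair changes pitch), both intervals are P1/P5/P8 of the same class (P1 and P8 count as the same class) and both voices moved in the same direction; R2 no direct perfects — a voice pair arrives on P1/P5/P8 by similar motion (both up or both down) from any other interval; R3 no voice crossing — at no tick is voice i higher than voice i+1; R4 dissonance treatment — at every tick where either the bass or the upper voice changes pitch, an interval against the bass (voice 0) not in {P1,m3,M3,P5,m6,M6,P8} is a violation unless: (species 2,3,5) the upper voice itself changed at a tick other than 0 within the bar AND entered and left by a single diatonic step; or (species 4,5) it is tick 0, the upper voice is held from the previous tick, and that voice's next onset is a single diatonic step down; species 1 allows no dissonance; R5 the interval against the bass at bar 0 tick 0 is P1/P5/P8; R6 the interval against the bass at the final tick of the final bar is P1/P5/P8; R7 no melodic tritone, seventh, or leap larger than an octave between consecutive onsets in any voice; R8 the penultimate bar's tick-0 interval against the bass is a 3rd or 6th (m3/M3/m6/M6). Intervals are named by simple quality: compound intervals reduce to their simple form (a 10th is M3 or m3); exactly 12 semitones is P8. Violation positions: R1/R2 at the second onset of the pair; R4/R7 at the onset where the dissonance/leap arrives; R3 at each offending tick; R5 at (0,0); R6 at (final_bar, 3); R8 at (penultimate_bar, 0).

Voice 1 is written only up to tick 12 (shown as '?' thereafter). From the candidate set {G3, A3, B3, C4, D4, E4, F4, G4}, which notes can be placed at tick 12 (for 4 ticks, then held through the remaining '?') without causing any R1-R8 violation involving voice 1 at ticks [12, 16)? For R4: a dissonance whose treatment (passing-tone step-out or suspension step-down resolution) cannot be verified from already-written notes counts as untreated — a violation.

{B3, E4, G3}

G3: legal
A3: violates R4
B3: legal
C4: violates R2,R4
D4: violates R2
E4: legal
F4: violates R4,R7
G4: violates R2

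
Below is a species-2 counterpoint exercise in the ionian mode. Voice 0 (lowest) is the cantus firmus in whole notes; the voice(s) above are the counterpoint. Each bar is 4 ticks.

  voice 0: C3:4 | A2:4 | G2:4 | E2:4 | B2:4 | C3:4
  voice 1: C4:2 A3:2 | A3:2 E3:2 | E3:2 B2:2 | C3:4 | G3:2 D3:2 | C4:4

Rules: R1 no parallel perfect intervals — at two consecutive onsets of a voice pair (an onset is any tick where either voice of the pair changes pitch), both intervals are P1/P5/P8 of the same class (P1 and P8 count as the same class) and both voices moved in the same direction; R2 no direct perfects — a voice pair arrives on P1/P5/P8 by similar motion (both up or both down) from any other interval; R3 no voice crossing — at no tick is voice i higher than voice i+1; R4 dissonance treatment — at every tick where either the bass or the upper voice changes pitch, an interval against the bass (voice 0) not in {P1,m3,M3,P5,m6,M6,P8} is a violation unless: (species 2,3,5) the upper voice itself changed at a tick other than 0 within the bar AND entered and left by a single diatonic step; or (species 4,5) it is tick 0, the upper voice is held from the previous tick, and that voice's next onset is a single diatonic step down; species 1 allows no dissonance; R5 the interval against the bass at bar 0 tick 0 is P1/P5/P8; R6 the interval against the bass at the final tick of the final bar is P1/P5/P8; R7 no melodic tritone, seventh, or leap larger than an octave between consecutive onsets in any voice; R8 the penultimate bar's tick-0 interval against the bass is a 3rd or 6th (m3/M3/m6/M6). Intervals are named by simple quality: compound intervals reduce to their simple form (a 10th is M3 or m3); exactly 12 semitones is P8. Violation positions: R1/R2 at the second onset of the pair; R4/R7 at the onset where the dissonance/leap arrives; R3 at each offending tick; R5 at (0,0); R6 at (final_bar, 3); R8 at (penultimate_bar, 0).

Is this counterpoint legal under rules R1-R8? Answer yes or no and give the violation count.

bar 0: v0=C3 v1=C4 (P8)
bar 1: v0=A2 v1=A3 (P8)
bar 2: v0=G2 v1=E3 (M6)
bar 3: v0=E2 v1=C3 (m6)
bar 4: v0=B2 v1=G3 (m6)
bar 5: v0=C3 v1=C4 (P8)
  R2 @ bar5.0: B2/D3 m3 -> C3/C4 P8 similar
  R7 @ bar5.0: D3->C4 leap 10st

No (2 violations)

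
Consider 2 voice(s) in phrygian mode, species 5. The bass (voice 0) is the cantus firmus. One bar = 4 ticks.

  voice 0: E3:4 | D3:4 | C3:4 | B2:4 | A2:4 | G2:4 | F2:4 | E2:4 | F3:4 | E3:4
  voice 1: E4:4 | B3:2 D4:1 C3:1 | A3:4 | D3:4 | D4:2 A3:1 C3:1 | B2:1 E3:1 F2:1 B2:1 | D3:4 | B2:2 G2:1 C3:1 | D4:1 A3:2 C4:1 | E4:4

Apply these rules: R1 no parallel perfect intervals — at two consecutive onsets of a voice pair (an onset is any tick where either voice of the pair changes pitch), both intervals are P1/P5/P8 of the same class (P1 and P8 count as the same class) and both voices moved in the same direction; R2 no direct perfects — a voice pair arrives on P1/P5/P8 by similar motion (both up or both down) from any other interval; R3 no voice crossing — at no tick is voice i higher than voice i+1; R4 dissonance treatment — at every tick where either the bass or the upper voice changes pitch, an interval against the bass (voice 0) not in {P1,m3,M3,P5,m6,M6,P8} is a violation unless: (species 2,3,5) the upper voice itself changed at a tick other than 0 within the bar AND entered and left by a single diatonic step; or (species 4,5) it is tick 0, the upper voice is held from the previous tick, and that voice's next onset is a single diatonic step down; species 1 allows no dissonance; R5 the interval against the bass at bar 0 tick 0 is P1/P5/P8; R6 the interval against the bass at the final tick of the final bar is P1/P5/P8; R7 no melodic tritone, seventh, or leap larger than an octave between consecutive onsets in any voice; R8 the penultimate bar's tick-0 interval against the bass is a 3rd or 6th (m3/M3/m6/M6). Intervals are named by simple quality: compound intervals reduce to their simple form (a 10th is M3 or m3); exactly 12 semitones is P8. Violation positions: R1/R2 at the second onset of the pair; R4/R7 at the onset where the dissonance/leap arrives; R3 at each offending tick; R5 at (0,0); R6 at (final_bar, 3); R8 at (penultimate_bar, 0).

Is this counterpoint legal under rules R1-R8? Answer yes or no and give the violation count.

bar 0: v0=E3 v1=E4 (P8)
bar 1: v0=D3 v1=B3 (M6)
bar 2: v0=C3 v1=A3 (M6)
bar 3: v0=B2 v1=D3 (m3)
bar 4: v0=A2 v1=D4 (P4)
bar 5: v0=G2 v1=B2 (M3)
bar 6: v0=F2 v1=D3 (M6)
bar 7: v0=E2 v1=B2 (P5)
bar 8: v0=F3 v1=D4 (M6)
bar 9: v0=E3 v1=E4 (P8)
  R3 @ bar1.3: D3 above C3
  R4 @ bar1.3: D3/C3 M2 untreated
  R7 @ bar1.3: D4->C3 leap 14st
  R4 @ bar4.0: A2/D4 P4 untreated
  R3 @ bar5.2: G2 above F2
  R4 @ bar5.2: G2/F2 M2 untreated
  R7 @ bar5.2: E3->F2 leap 11st
  R7 @ bar5.3: F2->B2 leap 6st
  R2 @ bar7.0: F2/D3 M6 -> E2/B2 P5 similar
  R7 @ bar8.0: E2->F3 leap 13st
  R7 @ bar8.0: C3->D4 leap 14st

No (11 violations)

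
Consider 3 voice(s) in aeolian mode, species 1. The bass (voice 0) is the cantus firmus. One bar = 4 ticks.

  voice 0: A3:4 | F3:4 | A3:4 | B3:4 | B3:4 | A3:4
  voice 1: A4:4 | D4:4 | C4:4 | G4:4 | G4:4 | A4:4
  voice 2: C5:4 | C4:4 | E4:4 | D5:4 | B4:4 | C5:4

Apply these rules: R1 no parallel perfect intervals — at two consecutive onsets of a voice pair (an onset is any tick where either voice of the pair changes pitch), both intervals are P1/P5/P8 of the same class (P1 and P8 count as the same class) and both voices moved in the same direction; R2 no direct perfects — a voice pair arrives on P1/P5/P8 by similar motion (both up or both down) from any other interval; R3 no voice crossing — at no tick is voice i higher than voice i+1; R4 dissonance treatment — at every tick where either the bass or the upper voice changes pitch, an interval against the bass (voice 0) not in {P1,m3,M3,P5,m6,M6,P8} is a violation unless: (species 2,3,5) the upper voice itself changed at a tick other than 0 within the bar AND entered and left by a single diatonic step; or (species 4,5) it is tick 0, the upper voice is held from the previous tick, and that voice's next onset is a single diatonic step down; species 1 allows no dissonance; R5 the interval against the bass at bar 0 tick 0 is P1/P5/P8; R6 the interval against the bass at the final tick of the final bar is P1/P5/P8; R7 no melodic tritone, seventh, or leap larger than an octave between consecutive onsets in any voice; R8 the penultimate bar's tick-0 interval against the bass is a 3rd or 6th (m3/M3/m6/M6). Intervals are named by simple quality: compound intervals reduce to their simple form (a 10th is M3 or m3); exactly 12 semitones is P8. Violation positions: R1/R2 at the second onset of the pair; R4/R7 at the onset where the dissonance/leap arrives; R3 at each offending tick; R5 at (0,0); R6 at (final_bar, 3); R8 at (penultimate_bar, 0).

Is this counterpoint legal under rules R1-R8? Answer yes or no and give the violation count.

bar 0: v0=A3 v1=A4 v2=C5 (m3)
bar 1: v0=F3 v1=D4 v2=C4 (P5)
bar 2: v0=A3 v1=C4 v2=E4 (P5)
bar 3: v0=B3 v1=G4 v2=D5 (m3)
bar 4: v0=B3 v1=G4 v2=B4 (P8)
bar 5: v0=A3 v1=A4 v2=C5 (m3)
  R5 @ bar0.0: opens on m3
  R2 @ bar1.0: A3/C5 m3 -> F3/C4 P5 similar
  R3 @ bar1.0: D4 above C4
  R3 @ bar1.1: D4 above C4
  R3 @ bar1.2: D4 above C4
  R3 @ bar1.3: D4 above C4
  R1 @ bar2.0: F3/C4 P5 -> A3/E4 P5 similar
  R2 @ bar3.0: C4/E4 M3 -> G4/D5 P5 similar
  R7 @ bar3.0: E4->D5 leap 10st
  R8 @ bar4.0: penult P8 not 3rd/6th
  R6 @ bar5.3: closes on m3

No (11 violations)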